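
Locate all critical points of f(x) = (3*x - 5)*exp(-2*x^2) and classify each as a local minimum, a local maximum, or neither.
f'(x) = (-4*x*(3*x - 5) + 3)*exp(-2*x^2)

Solve f'(x) = 0:
  f'(x) = (-12*x^2 + 20*x + 3)·exp(-2*x^2) and exp(-2*x^2) > 0 for every x, so f'(x) = 0 ⇔ -12*x^2 + 20*x + 3 = 0.
  12*x^2 - 20*x - 3 = 0 has no rational roots; quadratic formula: x = (20 ± √544)/24.
  ⇒ x = 5/6 - sqrt(34)/6 ≈ -0.1385, 5/6 + sqrt(34)/6 ≈ 1.8052

f''(x) = 4*(4*x^2*(3*x - 5) - 9*x + 5)*exp(-2*x^2)
Second-derivative test at each critical point:
  f''(-0.1385) = 22.4460 > 0 → local minimum
  f''(1.8052) = -0.0345 < 0 → local maximum

Critical points: x = 5/6 - sqrt(34)/6 ≈ -0.1385 (local minimum); x = 5/6 + sqrt(34)/6 ≈ 1.8052 (local maximum)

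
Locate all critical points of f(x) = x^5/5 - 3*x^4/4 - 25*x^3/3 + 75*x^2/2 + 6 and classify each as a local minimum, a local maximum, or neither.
f'(x) = x*(x^3 - 3*x^2 - 25*x + 75)

Solve f'(x) = 0:
  Factor: x^4 - 3*x^3 - 25*x^2 + 75*x = x*(x - 5)*(x - 3)*(x + 5) = 0.
  ⇒ x = -5, 0, 3, 5

f''(x) = 4*x^3 - 9*x^2 - 50*x + 75
Second-derivative test at each critical point:
  f''(-5) = -400 < 0 → local maximum
  f''(0) = 75 > 0 → local minimum
  f''(3) = -48 < 0 → local maximum
  f''(5) = 100 > 0 → local minimum

Critical points: x = -5 (local maximum); x = 0 (local minimum); x = 3 (local maximum); x = 5 (local minimum)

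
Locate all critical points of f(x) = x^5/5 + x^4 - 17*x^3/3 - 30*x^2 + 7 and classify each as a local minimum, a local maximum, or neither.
f'(x) = x*(x^3 + 4*x^2 - 17*x - 60)

Solve f'(x) = 0:
  Factor: x^4 + 4*x^3 - 17*x^2 - 60*x = x*(x - 4)*(x + 3)*(x + 5) = 0.
  ⇒ x = -5, -3, 0, 4

f''(x) = 4*x^3 + 12*x^2 - 34*x - 60
Second-derivative test at each critical point:
  f''(-5) = -90 < 0 → local maximum
  f''(-3) = 42 > 0 → local minimum
  f''(0) = -60 < 0 → local maximum
  f''(4) = 252 > 0 → local minimum

Critical points: x = -5 (local maximum); x = -3 (local minimum); x = 0 (local maximum); x = 4 (local minimum)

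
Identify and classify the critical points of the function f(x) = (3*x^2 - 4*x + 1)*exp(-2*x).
f'(x) = 2*(-3*x^2 + 7*x - 3)*exp(-2*x)

Solve f'(x) = 0:
  f'(x) = (-6*x^2 + 14*x - 6)·exp(-2*x) and exp(-2*x) > 0 for every x, so f'(x) = 0 ⇔ -6*x^2 + 14*x - 6 = 0.
  Factor: -6*x^2 + 14*x - 6 = -2*(3*x^2 - 7*x + 3); 3*x^2 - 7*x + 3 = 0 has no rational roots; quadratic formula: x = (7 ± √13)/6.
  ⇒ x = 7/6 - sqrt(13)/6 ≈ 0.5657, sqrt(13)/6 + 7/6 ≈ 1.7676

f''(x) = 2*(6*x^2 - 20*x + 13)*exp(-2*x)
Second-derivative test at each critical point:
  f''(0.5657) = 2.3260 > 0 → local minimum
  f''(1.7676) = -0.2102 < 0 → local maximum

Critical points: x = 7/6 - sqrt(13)/6 ≈ 0.5657 (local minimum); x = sqrt(13)/6 + 7/6 ≈ 1.7676 (local maximum)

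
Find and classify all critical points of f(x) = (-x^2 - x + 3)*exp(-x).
f'(x) = (x^2 - x - 4)*exp(-x)

Solve f'(x) = 0:
  f'(x) = (x^2 - x - 4)·exp(-x) and exp(-x) > 0 for every x, so f'(x) = 0 ⇔ x^2 - x - 4 = 0.
  x^2 - x - 4 = 0 has no rational roots; quadratic formula: x = (1 ± √17)/2.
  ⇒ x = 1/2 - sqrt(17)/2 ≈ -1.5616, 1/2 + sqrt(17)/2 ≈ 2.5616

f''(x) = (-x^2 + 3*x + 3)*exp(-x)
Second-derivative test at each critical point:
  f''(-1.5616) = -19.6516 < 0 → local maximum
  f''(2.5616) = 0.3182 > 0 → local minimum

Critical points: x = 1/2 - sqrt(17)/2 ≈ -1.5616 (local maximum); x = 1/2 + sqrt(17)/2 ≈ 2.5616 (local minimum)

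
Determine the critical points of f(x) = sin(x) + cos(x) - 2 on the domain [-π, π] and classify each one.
f'(x) = -sin(x) + cos(x)

Solve f'(x) = 0 on [-π, π]:
  f'(x) = 0 ⇔ cos(x) = sin(x) ⇔ tan(x) = 1, i.e. x = arctan(1) + nπ; keep the solutions lying in [-π, π].
  ⇒ x = -3*pi/4 ≈ -2.3562, pi/4 ≈ 0.7854

f''(x) = -sin(x) - cos(x)
Second-derivative test at each critical point:
  f''(-2.3562) = 1.4142 > 0 → local minimum
  f''(0.7854) = -1.4142 < 0 → local maximum

Critical points: x = -3*pi/4 ≈ -2.3562 (local minimum); x = pi/4 ≈ 0.7854 (local maximum)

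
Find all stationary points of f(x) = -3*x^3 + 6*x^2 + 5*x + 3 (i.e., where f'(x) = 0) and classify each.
f'(x) = -9*x^2 + 12*x + 5

Solve f'(x) = 0:
  Factor: -9*x^2 + 12*x + 5 = -(3*x - 5)*(3*x + 1) = 0.
  ⇒ x = -1/3, 5/3

f''(x) = 12 - 18*x
Second-derivative test at each critical point:
  f''(-1/3) = 18 > 0 → local minimum
  f''(5/3) = -18 < 0 → local maximum

Critical points: x = -1/3 (local minimum); x = 5/3 (local maximum)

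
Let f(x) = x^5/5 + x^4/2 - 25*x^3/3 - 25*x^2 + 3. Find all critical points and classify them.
f'(x) = x*(x^3 + 2*x^2 - 25*x - 50)

Solve f'(x) = 0:
  Factor: x^4 + 2*x^3 - 25*x^2 - 50*x = x*(x - 5)*(x + 2)*(x + 5) = 0.
  ⇒ x = -5, -2, 0, 5

f''(x) = 4*x^3 + 6*x^2 - 50*x - 50
Second-derivative test at each critical point:
  f''(-5) = -150 < 0 → local maximum
  f''(-2) = 42 > 0 → local minimum
  f''(0) = -50 < 0 → local maximum
  f''(5) = 350 > 0 → local minimum

Critical points: x = -5 (local maximum); x = -2 (local minimum); x = 0 (local maximum); x = 5 (local minimum)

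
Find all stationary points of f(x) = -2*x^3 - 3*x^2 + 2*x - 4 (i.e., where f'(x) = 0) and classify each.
f'(x) = -6*x^2 - 6*x + 2

Solve f'(x) = 0:
  Factor: -6*x^2 - 6*x + 2 = -2*(3*x^2 + 3*x - 1); 3*x^2 + 3*x - 1 = 0 has no rational roots; quadratic formula: x = (-3 ± √21)/6.
  ⇒ x = -sqrt(21)/6 - 1/2 ≈ -1.2638, -1/2 + sqrt(21)/6 ≈ 0.2638

f''(x) = -12*x - 6
Second-derivative test at each critical point:
  f''(-1.2638) = 9.1652 > 0 → local minimum
  f''(0.2638) = -9.1652 < 0 → local maximum

Critical points: x = -sqrt(21)/6 - 1/2 ≈ -1.2638 (local minimum); x = -1/2 + sqrt(21)/6 ≈ 0.2638 (local maximum)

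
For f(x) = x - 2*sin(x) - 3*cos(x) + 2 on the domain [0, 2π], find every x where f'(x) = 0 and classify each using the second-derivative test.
f'(x) = 3*sin(x) - 2*cos(x) + 1

Solve f'(x) = 0 on [0, 2π]:
  f'(x) = 0 ⇔ 3*sin(x) - 2*cos(x) = -1. Write the left side as R·cos(x + φ) with R = √((-2)² + (-3)²) = sqrt(13), cos φ = -2*sqrt(13)/13, sin φ = -3*sqrt(13)/13; then cos(x + φ) = -sqrt(13)/13. Solve for x and keep the solutions lying in [0, 2π].
  ⇒ x = atan((-3 + 4*sqrt(3))/(2 + 6*sqrt(3))) ≈ 0.3070, atan((-4*sqrt(3) - 3)/(2 - 6*sqrt(3))) + pi ≈ 4.0106

f''(x) = 2*sin(x) + 3*cos(x)
Second-derivative test at each critical point:
  f''(0.3070) = 3.4641 > 0 → local minimum
  f''(4.0106) = -3.4641 < 0 → local maximum

Critical points: x = atan((-3 + 4*sqrt(3))/(2 + 6*sqrt(3))) ≈ 0.3070 (local minimum); x = atan((-4*sqrt(3) - 3)/(2 - 6*sqrt(3))) + pi ≈ 4.0106 (local maximum)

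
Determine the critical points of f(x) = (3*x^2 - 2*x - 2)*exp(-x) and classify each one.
f'(x) = x*(8 - 3*x)*exp(-x)

Solve f'(x) = 0:
  f'(x) = (-3*x^2 + 8*x)·exp(-x) and exp(-x) > 0 for every x, so f'(x) = 0 ⇔ -3*x^2 + 8*x = 0.
  Factor: -3*x^2 + 8*x = -x*(3*x - 8) = 0.
  ⇒ x = 0, 8/3

f''(x) = (3*x^2 - 14*x + 8)*exp(-x)
Second-derivative test at each critical point:
  f''(0) = 8 > 0 → local minimum
  f''(8/3) = -0.5559 < 0 → local maximum

Critical points: x = 0 (local minimum); x = 8/3 (local maximum)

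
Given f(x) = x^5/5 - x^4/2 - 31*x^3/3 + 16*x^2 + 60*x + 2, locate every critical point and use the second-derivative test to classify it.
f'(x) = x^4 - 2*x^3 - 31*x^2 + 32*x + 60

Solve f'(x) = 0:
  Factor: x^4 - 2*x^3 - 31*x^2 + 32*x + 60 = (x - 6)*(x - 2)*(x + 1)*(x + 5) = 0.
  ⇒ x = -5, -1, 2, 6

f''(x) = 4*x^3 - 6*x^2 - 62*x + 32
Second-derivative test at each critical point:
  f''(-5) = -308 < 0 → local maximum
  f''(-1) = 84 > 0 → local minimum
  f''(2) = -84 < 0 → local maximum
  f''(6) = 308 > 0 → local minimum

Critical points: x = -5 (local maximum); x = -1 (local minimum); x = 2 (local maximum); x = 6 (local minimum)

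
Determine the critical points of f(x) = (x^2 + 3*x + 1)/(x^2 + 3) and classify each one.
f'(x) = (-3*x^2 + 4*x + 9)/(x^4 + 6*x^2 + 9)

Solve f'(x) = 0:
  f'(x) = -(3*x^2 - 4*x - 9)/(x^2 + 3)^2; the denominator is positive wherever f is defined, so f'(x) = 0 ⇔ -3*x^2 + 4*x + 9 = 0.
  3*x^2 - 4*x - 9 = 0 has no rational roots; quadratic formula: x = (4 ± √124)/6.
  ⇒ x = 2/3 - sqrt(31)/3 ≈ -1.1893, 2/3 + sqrt(31)/3 ≈ 2.5226

f''(x) = 6*(x^3 - 2*x^2 - 9*x + 2)/(x^6 + 9*x^4 + 27*x^2 + 27)
Second-derivative test at each critical point:
  f''(-1.1893) = 0.5715 > 0 → local minimum
  f''(2.5226) = -0.1270 < 0 → local maximum

Critical points: x = 2/3 - sqrt(31)/3 ≈ -1.1893 (local minimum); x = 2/3 + sqrt(31)/3 ≈ 2.5226 (local maximum)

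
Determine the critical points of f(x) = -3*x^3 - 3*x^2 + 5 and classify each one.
f'(x) = 3*x*(-3*x - 2)

Solve f'(x) = 0:
  Factor: -9*x^2 - 6*x = -3*x*(3*x + 2) = 0.
  ⇒ x = -2/3, 0

f''(x) = -18*x - 6
Second-derivative test at each critical point:
  f''(-2/3) = 6 > 0 → local minimum
  f''(0) = -6 < 0 → local maximum

Critical points: x = -2/3 (local minimum); x = 0 (local maximum)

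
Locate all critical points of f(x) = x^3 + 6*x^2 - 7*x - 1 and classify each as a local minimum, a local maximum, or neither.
f'(x) = 3*x^2 + 12*x - 7

Solve f'(x) = 0:
  3*x^2 + 12*x - 7 = 0 has no rational roots; quadratic formula: x = (-12 ± √228)/6.
  ⇒ x = -sqrt(57)/3 - 2 ≈ -4.5166, -2 + sqrt(57)/3 ≈ 0.5166

f''(x) = 6*x + 12
Second-derivative test at each critical point:
  f''(-4.5166) = -15.0997 < 0 → local maximum
  f''(0.5166) = 15.0997 > 0 → local minimum

Critical points: x = -sqrt(57)/3 - 2 ≈ -4.5166 (local maximum); x = -2 + sqrt(57)/3 ≈ 0.5166 (local minimum)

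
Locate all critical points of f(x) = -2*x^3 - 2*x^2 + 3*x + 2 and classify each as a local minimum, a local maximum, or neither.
f'(x) = -6*x^2 - 4*x + 3

Solve f'(x) = 0:
  6*x^2 + 4*x - 3 = 0 has no rational roots; quadratic formula: x = (-4 ± √88)/12.
  ⇒ x = -sqrt(22)/6 - 1/3 ≈ -1.1151, -1/3 + sqrt(22)/6 ≈ 0.4484

f''(x) = -12*x - 4
Second-derivative test at each critical point:
  f''(-1.1151) = 9.3808 > 0 → local minimum
  f''(0.4484) = -9.3808 < 0 → local maximum

Critical points: x = -sqrt(22)/6 - 1/3 ≈ -1.1151 (local minimum); x = -1/3 + sqrt(22)/6 ≈ 0.4484 (local maximum)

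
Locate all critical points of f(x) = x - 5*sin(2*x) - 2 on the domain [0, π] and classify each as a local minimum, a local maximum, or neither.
f'(x) = 1 - 10*cos(2*x)

Solve f'(x) = 0 on [0, π]:
  f'(x) = 0 ⇔ cos(2*x) = 1/10, i.e. 2*x = ±arccos(1/10) + 2nπ; keep the solutions lying in [0, π].
  ⇒ x = acos(1/10)/2 ≈ 0.7353, pi - acos(1/10)/2 ≈ 2.4063

f''(x) = 20*sin(2*x)
Second-derivative test at each critical point:
  f''(0.7353) = 19.8997 > 0 → local minimum
  f''(2.4063) = -19.8997 < 0 → local maximum

Critical points: x = acos(1/10)/2 ≈ 0.7353 (local minimum); x = pi - acos(1/10)/2 ≈ 2.4063 (local maximum)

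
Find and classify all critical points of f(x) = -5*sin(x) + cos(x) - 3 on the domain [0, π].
f'(x) = -sin(x) - 5*cos(x)

Solve f'(x) = 0 on [0, π]:
  f'(x) = 0 ⇔ -5*cos(x) = sin(x) ⇔ tan(x) = -5, i.e. x = arctan(-5) + nπ; keep the solutions lying in [0, π].
  ⇒ x = pi - atan(5) ≈ 1.7682

f''(x) = 5*sin(x) - cos(x)
Second-derivative test at each critical point:
  f''(1.7682) = 5.0990 > 0 → local minimum

Critical points: x = pi - atan(5) ≈ 1.7682 (local minimum)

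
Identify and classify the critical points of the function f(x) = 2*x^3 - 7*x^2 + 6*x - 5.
f'(x) = 6*x^2 - 14*x + 6

Solve f'(x) = 0:
  Factor: 6*x^2 - 14*x + 6 = 2*(3*x^2 - 7*x + 3); 3*x^2 - 7*x + 3 = 0 has no rational roots; quadratic formula: x = (7 ± √13)/6.
  ⇒ x = 7/6 - sqrt(13)/6 ≈ 0.5657, sqrt(13)/6 + 7/6 ≈ 1.7676

f''(x) = 12*x - 14
Second-derivative test at each critical point:
  f''(0.5657) = -7.2111 < 0 → local maximum
  f''(1.7676) = 7.2111 > 0 → local minimum

Critical points: x = 7/6 - sqrt(13)/6 ≈ 0.5657 (local maximum); x = sqrt(13)/6 + 7/6 ≈ 1.7676 (local minimum)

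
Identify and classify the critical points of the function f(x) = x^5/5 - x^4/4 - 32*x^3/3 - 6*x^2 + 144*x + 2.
f'(x) = x^4 - x^3 - 32*x^2 - 12*x + 144

Solve f'(x) = 0:
  Factor: x^4 - x^3 - 32*x^2 - 12*x + 144 = (x - 6)*(x - 2)*(x + 3)*(x + 4) = 0.
  ⇒ x = -4, -3, 2, 6

f''(x) = 4*x^3 - 3*x^2 - 64*x - 12
Second-derivative test at each critical point:
  f''(-4) = -60 < 0 → local maximum
  f''(-3) = 45 > 0 → local minimum
  f''(2) = -120 < 0 → local maximum
  f''(6) = 360 > 0 → local minimum

Critical points: x = -4 (local maximum); x = -3 (local minimum); x = 2 (local maximum); x = 6 (local minimum)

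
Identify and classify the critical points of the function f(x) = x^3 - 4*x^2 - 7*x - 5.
f'(x) = 3*x^2 - 8*x - 7

Solve f'(x) = 0:
  3*x^2 - 8*x - 7 = 0 has no rational roots; quadratic formula: x = (8 ± √148)/6.
  ⇒ x = 4/3 - sqrt(37)/3 ≈ -0.6943, 4/3 + sqrt(37)/3 ≈ 3.3609

f''(x) = 6*x - 8
Second-derivative test at each critical point:
  f''(-0.6943) = -12.1655 < 0 → local maximum
  f''(3.3609) = 12.1655 > 0 → local minimum

Critical points: x = 4/3 - sqrt(37)/3 ≈ -0.6943 (local maximum); x = 4/3 + sqrt(37)/3 ≈ 3.3609 (local minimum)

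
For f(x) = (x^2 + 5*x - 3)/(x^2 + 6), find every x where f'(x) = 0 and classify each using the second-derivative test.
f'(x) = (-5*x^2 + 18*x + 30)/(x^4 + 12*x^2 + 36)

Solve f'(x) = 0:
  f'(x) = -(5*x^2 - 18*x - 30)/(x^2 + 6)^2; the denominator is positive wherever f is defined, so f'(x) = 0 ⇔ -5*x^2 + 18*x + 30 = 0.
  5*x^2 - 18*x - 30 = 0 has no rational roots; quadratic formula: x = (18 ± √924)/10.
  ⇒ x = 9/5 - sqrt(231)/5 ≈ -1.2397, 9/5 + sqrt(231)/5 ≈ 4.8397

f''(x) = 2*(5*x^3 - 27*x^2 - 90*x + 54)/(x^6 + 18*x^4 + 108*x^2 + 216)
Second-derivative test at each critical point:
  f''(-1.2397) = 0.5351 > 0 → local minimum
  f''(4.8397) = -0.0351 < 0 → local maximum

Critical points: x = 9/5 - sqrt(231)/5 ≈ -1.2397 (local minimum); x = 9/5 + sqrt(231)/5 ≈ 4.8397 (local maximum)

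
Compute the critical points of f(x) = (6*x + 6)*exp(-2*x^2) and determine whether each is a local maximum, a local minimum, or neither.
f'(x) = 6*(-4*x*(x + 1) + 1)*exp(-2*x^2)

Solve f'(x) = 0:
  f'(x) = (-24*x^2 - 24*x + 6)·exp(-2*x^2) and exp(-2*x^2) > 0 for every x, so f'(x) = 0 ⇔ -24*x^2 - 24*x + 6 = 0.
  Factor: -24*x^2 - 24*x + 6 = -6*(4*x^2 + 4*x - 1); 4*x^2 + 4*x - 1 = 0 has no rational roots; quadratic formula: x = (-4 ± √32)/8.
  ⇒ x = -sqrt(2)/2 - 1/2 ≈ -1.2071, -1/2 + sqrt(2)/2 ≈ 0.2071

f''(x) = 24*(4*x^2*(x + 1) - 3*x - 1)*exp(-2*x^2)
Second-derivative test at each critical point:
  f''(-1.2071) = 1.8412 > 0 → local minimum
  f''(0.2071) = -31.1508 < 0 → local maximum

Critical points: x = -sqrt(2)/2 - 1/2 ≈ -1.2071 (local minimum); x = -1/2 + sqrt(2)/2 ≈ 0.2071 (local maximum)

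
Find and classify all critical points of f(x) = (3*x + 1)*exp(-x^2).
f'(x) = (-2*x*(3*x + 1) + 3)*exp(-x^2)

Solve f'(x) = 0:
  f'(x) = (-6*x^2 - 2*x + 3)·exp(-x^2) and exp(-x^2) > 0 for every x, so f'(x) = 0 ⇔ -6*x^2 - 2*x + 3 = 0.
  6*x^2 + 2*x - 3 = 0 has no rational roots; quadratic formula: x = (-2 ± √76)/12.
  ⇒ x = -sqrt(19)/6 - 1/6 ≈ -0.8931, -1/6 + sqrt(19)/6 ≈ 0.5598

f''(x) = 2*(2*x^2*(3*x + 1) - 9*x - 1)*exp(-x^2)
Second-derivative test at each critical point:
  f''(-0.8931) = 3.9261 > 0 → local minimum
  f''(0.5598) = -6.3724 < 0 → local maximum

Critical points: x = -sqrt(19)/6 - 1/6 ≈ -0.8931 (local minimum); x = -1/6 + sqrt(19)/6 ≈ 0.5598 (local maximum)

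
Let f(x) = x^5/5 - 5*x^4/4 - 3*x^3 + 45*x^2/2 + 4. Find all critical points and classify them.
f'(x) = x*(x^3 - 5*x^2 - 9*x + 45)

Solve f'(x) = 0:
  Factor: x^4 - 5*x^3 - 9*x^2 + 45*x = x*(x - 5)*(x - 3)*(x + 3) = 0.
  ⇒ x = -3, 0, 3, 5

f''(x) = 4*x^3 - 15*x^2 - 18*x + 45
Second-derivative test at each critical point:
  f''(-3) = -144 < 0 → local maximum
  f''(0) = 45 > 0 → local minimum
  f''(3) = -36 < 0 → local maximum
  f''(5) = 80 > 0 → local minimum

Critical points: x = -3 (local maximum); x = 0 (local minimum); x = 3 (local maximum); x = 5 (local minimum)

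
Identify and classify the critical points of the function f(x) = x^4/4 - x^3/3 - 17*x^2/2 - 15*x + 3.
f'(x) = x^3 - x^2 - 17*x - 15

Solve f'(x) = 0:
  Factor: x^3 - x^2 - 17*x - 15 = (x - 5)*(x + 1)*(x + 3) = 0.
  ⇒ x = -3, -1, 5

f''(x) = 3*x^2 - 2*x - 17
Second-derivative test at each critical point:
  f''(-3) = 16 > 0 → local minimum
  f''(-1) = -12 < 0 → local maximum
  f''(5) = 48 > 0 → local minimum

Critical points: x = -3 (local minimum); x = -1 (local maximum); x = 5 (local minimum)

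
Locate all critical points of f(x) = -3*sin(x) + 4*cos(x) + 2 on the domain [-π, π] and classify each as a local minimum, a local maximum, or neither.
f'(x) = -4*sin(x) - 3*cos(x)

Solve f'(x) = 0 on [-π, π]:
  f'(x) = 0 ⇔ -3*cos(x) = 4*sin(x) ⇔ tan(x) = -3/4, i.e. x = arctan(-3/4) + nπ; keep the solutions lying in [-π, π].
  ⇒ x = -atan(3/4) ≈ -0.6435, pi - atan(3/4) ≈ 2.4981

f''(x) = 3*sin(x) - 4*cos(x)
Second-derivative test at each critical point:
  f''(-0.6435) = -5 < 0 → local maximum
  f''(2.4981) = 5 > 0 → local minimum

Critical points: x = -atan(3/4) ≈ -0.6435 (local maximum); x = pi - atan(3/4) ≈ 2.4981 (local minimum)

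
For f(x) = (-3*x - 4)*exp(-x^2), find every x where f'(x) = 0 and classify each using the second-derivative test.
f'(x) = (2*x*(3*x + 4) - 3)*exp(-x^2)

Solve f'(x) = 0:
  f'(x) = (6*x^2 + 8*x - 3)·exp(-x^2) and exp(-x^2) > 0 for every x, so f'(x) = 0 ⇔ 6*x^2 + 8*x - 3 = 0.
  6*x^2 + 8*x - 3 = 0 has no rational roots; quadratic formula: x = (-8 ± √136)/12.
  ⇒ x = -sqrt(34)/6 - 2/3 ≈ -1.6385, -2/3 + sqrt(34)/6 ≈ 0.3052

f''(x) = 2*(-6*x^3 - 8*x^2 + 9*x + 4)*exp(-x^2)
Second-derivative test at each critical point:
  f''(-1.6385) = -0.7959 < 0 → local maximum
  f''(0.3052) = 10.6250 > 0 → local minimum

Critical points: x = -sqrt(34)/6 - 2/3 ≈ -1.6385 (local maximum); x = -2/3 + sqrt(34)/6 ≈ 0.3052 (local minimum)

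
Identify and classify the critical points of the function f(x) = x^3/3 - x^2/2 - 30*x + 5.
f'(x) = x^2 - x - 30

Solve f'(x) = 0:
  Factor: x^2 - x - 30 = (x - 6)*(x + 5) = 0.
  ⇒ x = -5, 6

f''(x) = 2*x - 1
Second-derivative test at each critical point:
  f''(-5) = -11 < 0 → local maximum
  f''(6) = 11 > 0 → local minimum

Critical points: x = -5 (local maximum); x = 6 (local minimum)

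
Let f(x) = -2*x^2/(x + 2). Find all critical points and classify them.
f'(x) = 2*x*(-x - 4)/(x + 2)^2

Solve f'(x) = 0:
  f'(x) = -2*x*(x + 4)/(x + 2)^2; the denominator is positive wherever f is defined, so f'(x) = 0 ⇔ -2*x^2 - 8*x = 0.
  Factor: -2*x^2 - 8*x = -2*x*(x + 4) = 0.
  ⇒ x = -4, 0

f''(x) = -16/(x^3 + 6*x^2 + 12*x + 8)
Second-derivative test at each critical point:
  f''(-4) = 2 > 0 → local minimum
  f''(0) = -2 < 0 → local maximum

Critical points: x = -4 (local minimum); x = 0 (local maximum)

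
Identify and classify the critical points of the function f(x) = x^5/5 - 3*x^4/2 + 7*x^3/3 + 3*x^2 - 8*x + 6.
f'(x) = x^4 - 6*x^3 + 7*x^2 + 6*x - 8

Solve f'(x) = 0:
  Factor: x^4 - 6*x^3 + 7*x^2 + 6*x - 8 = (x - 4)*(x - 2)*(x - 1)*(x + 1) = 0.
  ⇒ x = -1, 1, 2, 4

f''(x) = 4*x^3 - 18*x^2 + 14*x + 6
Second-derivative test at each critical point:
  f''(-1) = -30 < 0 → local maximum
  f''(1) = 6 > 0 → local minimum
  f''(2) = -6 < 0 → local maximum
  f''(4) = 30 > 0 → local minimum

Critical points: x = -1 (local maximum); x = 1 (local minimum); x = 2 (local maximum); x = 4 (local minimum)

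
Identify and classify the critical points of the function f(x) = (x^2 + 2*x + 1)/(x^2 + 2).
f'(x) = 2*(-x^2 + x + 2)/(x^4 + 4*x^2 + 4)

Solve f'(x) = 0:
  f'(x) = -2*(x - 2)*(x + 1)/(x^2 + 2)^2; the denominator is positive wherever f is defined, so f'(x) = 0 ⇔ -2*x^2 + 2*x + 4 = 0.
  Factor: -2*x^2 + 2*x + 4 = -2*(x - 2)*(x + 1) = 0.
  ⇒ x = -1, 2

f''(x) = 2*(2*x^3 - 3*x^2 - 12*x + 2)/(x^6 + 6*x^4 + 12*x^2 + 8)
Second-derivative test at each critical point:
  f''(-1) = 2/3 > 0 → local minimum
  f''(2) = -1/6 < 0 → local maximum

Critical points: x = -1 (local minimum); x = 2 (local maximum)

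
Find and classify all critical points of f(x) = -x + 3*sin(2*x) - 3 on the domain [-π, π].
f'(x) = 6*cos(2*x) - 1

Solve f'(x) = 0 on [-π, π]:
  f'(x) = 0 ⇔ cos(2*x) = 1/6, i.e. 2*x = ±arccos(1/6) + 2nπ; keep the solutions lying in [-π, π].
  ⇒ x = -pi + acos(1/6)/2 ≈ -2.4399, -acos(1/6)/2 ≈ -0.7017, acos(1/6)/2 ≈ 0.7017, pi - acos(1/6)/2 ≈ 2.4399

f''(x) = -12*sin(2*x)
Second-derivative test at each critical point:
  f''(-2.4399) = -11.8322 < 0 → local maximum
  f''(-0.7017) = 11.8322 > 0 → local minimum
  f''(0.7017) = -11.8322 < 0 → local maximum
  f''(2.4399) = 11.8322 > 0 → local minimum

Critical points: x = -pi + acos(1/6)/2 ≈ -2.4399 (local maximum); x = -acos(1/6)/2 ≈ -0.7017 (local minimum); x = acos(1/6)/2 ≈ 0.7017 (local maximum); x = pi - acos(1/6)/2 ≈ 2.4399 (local minimum)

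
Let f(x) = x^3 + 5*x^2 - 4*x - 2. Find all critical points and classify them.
f'(x) = 3*x^2 + 10*x - 4

Solve f'(x) = 0:
  3*x^2 + 10*x - 4 = 0 has no rational roots; quadratic formula: x = (-10 ± √148)/6.
  ⇒ x = -sqrt(37)/3 - 5/3 ≈ -3.6943, -5/3 + sqrt(37)/3 ≈ 0.3609

f''(x) = 6*x + 10
Second-derivative test at each critical point:
  f''(-3.6943) = -12.1655 < 0 → local maximum
  f''(0.3609) = 12.1655 > 0 → local minimum

Critical points: x = -sqrt(37)/3 - 5/3 ≈ -3.6943 (local maximum); x = -5/3 + sqrt(37)/3 ≈ 0.3609 (local minimum)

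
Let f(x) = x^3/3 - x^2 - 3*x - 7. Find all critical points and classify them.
f'(x) = x^2 - 2*x - 3

Solve f'(x) = 0:
  Factor: x^2 - 2*x - 3 = (x - 3)*(x + 1) = 0.
  ⇒ x = -1, 3

f''(x) = 2*x - 2
Second-derivative test at each critical point:
  f''(-1) = -4 < 0 → local maximum
  f''(3) = 4 > 0 → local minimum

Critical points: x = -1 (local maximum); x = 3 (local minimum)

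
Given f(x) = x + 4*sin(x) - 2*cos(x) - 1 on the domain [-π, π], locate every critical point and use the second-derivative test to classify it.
f'(x) = 2*sin(x) + 4*cos(x) + 1

Solve f'(x) = 0 on [-π, π]:
  f'(x) = 0 ⇔ 2*sin(x) + 4*cos(x) = -1. Write the left side as R·cos(x + φ) with R = √(4² + (-2)²) = 2*sqrt(5), cos φ = 2*sqrt(5)/5, sin φ = -sqrt(5)/5; then cos(x + φ) = -sqrt(5)/10. Solve for x and keep the solutions lying in [-π, π].
  ⇒ x = atan((-2*sqrt(19) - 1)/(-2 + sqrt(19))) ≈ -1.3327, atan((-1 + 2*sqrt(19))/(-sqrt(19) - 2)) + pi ≈ 2.2600

f''(x) = -4*sin(x) + 2*cos(x)
Second-derivative test at each critical point:
  f''(-1.3327) = 4.3589 > 0 → local minimum
  f''(2.2600) = -4.3589 < 0 → local maximum

Critical points: x = atan((-2*sqrt(19) - 1)/(-2 + sqrt(19))) ≈ -1.3327 (local minimum); x = atan((-1 + 2*sqrt(19))/(-sqrt(19) - 2)) + pi ≈ 2.2600 (local maximum)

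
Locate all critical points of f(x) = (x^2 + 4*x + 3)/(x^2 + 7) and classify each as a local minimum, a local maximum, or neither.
f'(x) = 4*(-x^2 + 2*x + 7)/(x^4 + 14*x^2 + 49)

Solve f'(x) = 0:
  f'(x) = -4*(x^2 - 2*x - 7)/(x^2 + 7)^2; the denominator is positive wherever f is defined, so f'(x) = 0 ⇔ -4*x^2 + 8*x + 28 = 0.
  Factor: -4*x^2 + 8*x + 28 = -4*(x^2 - 2*x - 7); x^2 - 2*x - 7 = 0 has no rational roots; quadratic formula: x = (2 ± √32)/2.
  ⇒ x = 1 - 2*sqrt(2) ≈ -1.8284, 1 + 2*sqrt(2) ≈ 3.8284

f''(x) = 8*(x^3 - 3*x^2 - 21*x + 7)/(x^6 + 21*x^4 + 147*x^2 + 343)
Second-derivative test at each critical point:
  f''(-1.8284) = 0.2115 > 0 → local minimum
  f''(3.8284) = -0.0482 < 0 → local maximum

Critical points: x = 1 - 2*sqrt(2) ≈ -1.8284 (local minimum); x = 1 + 2*sqrt(2) ≈ 3.8284 (local maximum)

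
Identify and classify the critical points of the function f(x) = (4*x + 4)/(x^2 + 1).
f'(x) = 4*(x^2 - 2*x*(x + 1) + 1)/(x^2 + 1)^2

Solve f'(x) = 0:
  f'(x) = -4*(x^2 + 2*x - 1)/(x^2 + 1)^2; the denominator is positive wherever f is defined, so f'(x) = 0 ⇔ -4*x^2 - 8*x + 4 = 0.
  Factor: -4*x^2 - 8*x + 4 = -4*(x^2 + 2*x - 1); x^2 + 2*x - 1 = 0 has no rational roots; quadratic formula: x = (-2 ± √8)/2.
  ⇒ x = -sqrt(2) - 1 ≈ -2.4142, -1 + sqrt(2) ≈ 0.4142

f''(x) = 8*(4*x^2*(x + 1) - (3*x + 1)*(x^2 + 1))/(x^2 + 1)^3
Second-derivative test at each critical point:
  f''(-2.4142) = 0.2426 > 0 → local minimum
  f''(0.4142) = -8.2426 < 0 → local maximum

Critical points: x = -sqrt(2) - 1 ≈ -2.4142 (local minimum); x = -1 + sqrt(2) ≈ 0.4142 (local maximum)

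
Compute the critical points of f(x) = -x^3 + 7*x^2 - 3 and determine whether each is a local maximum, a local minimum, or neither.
f'(x) = x*(14 - 3*x)

Solve f'(x) = 0:
  Factor: -3*x^2 + 14*x = -x*(3*x - 14) = 0.
  ⇒ x = 0, 14/3

f''(x) = 14 - 6*x
Second-derivative test at each critical point:
  f''(0) = 14 > 0 → local minimum
  f''(14/3) = -14 < 0 → local maximum

Critical points: x = 0 (local minimum); x = 14/3 (local maximum)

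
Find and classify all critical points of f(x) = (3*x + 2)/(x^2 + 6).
f'(x) = (-3*x^2 - 4*x + 18)/(x^4 + 12*x^2 + 36)

Solve f'(x) = 0:
  f'(x) = -(3*x^2 + 4*x - 18)/(x^2 + 6)^2; the denominator is positive wherever f is defined, so f'(x) = 0 ⇔ -3*x^2 - 4*x + 18 = 0.
  3*x^2 + 4*x - 18 = 0 has no rational roots; quadratic formula: x = (-4 ± √232)/6.
  ⇒ x = -sqrt(58)/3 - 2/3 ≈ -3.2053, -2/3 + sqrt(58)/3 ≈ 1.8719

f''(x) = 2*(4*x^2*(3*x + 2) - (9*x + 2)*(x^2 + 6))/(x^2 + 6)^3
Second-derivative test at each critical point:
  f''(-3.2053) = 0.0575 > 0 → local minimum
  f''(1.8719) = -0.1686 < 0 → local maximum

Critical points: x = -sqrt(58)/3 - 2/3 ≈ -3.2053 (local minimum); x = -2/3 + sqrt(58)/3 ≈ 1.8719 (local maximum)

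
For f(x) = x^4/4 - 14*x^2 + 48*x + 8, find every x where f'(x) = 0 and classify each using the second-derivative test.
f'(x) = x^3 - 28*x + 48

Solve f'(x) = 0:
  Factor: x^3 - 28*x + 48 = (x - 4)*(x - 2)*(x + 6) = 0.
  ⇒ x = -6, 2, 4

f''(x) = 3*x^2 - 28
Second-derivative test at each critical point:
  f''(-6) = 80 > 0 → local minimum
  f''(2) = -16 < 0 → local maximum
  f''(4) = 20 > 0 → local minimum

Critical points: x = -6 (local minimum); x = 2 (local maximum); x = 4 (local minimum)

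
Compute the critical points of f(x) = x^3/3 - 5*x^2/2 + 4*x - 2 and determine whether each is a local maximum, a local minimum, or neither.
f'(x) = x^2 - 5*x + 4

Solve f'(x) = 0:
  Factor: x^2 - 5*x + 4 = (x - 4)*(x - 1) = 0.
  ⇒ x = 1, 4

f''(x) = 2*x - 5
Second-derivative test at each critical point:
  f''(1) = -3 < 0 → local maximum
  f''(4) = 3 > 0 → local minimum

Critical points: x = 1 (local maximum); x = 4 (local minimum)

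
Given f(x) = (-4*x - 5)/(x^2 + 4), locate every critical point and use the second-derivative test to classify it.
f'(x) = 2*(2*x^2 + 5*x - 8)/(x^4 + 8*x^2 + 16)

Solve f'(x) = 0:
  f'(x) = 2*(2*x^2 + 5*x - 8)/(x^2 + 4)^2; the denominator is positive wherever f is defined, so f'(x) = 0 ⇔ 4*x^2 + 10*x - 16 = 0.
  Factor: 4*x^2 + 10*x - 16 = 2*(2*x^2 + 5*x - 8); 2*x^2 + 5*x - 8 = 0 has no rational roots; quadratic formula: x = (-5 ± √89)/4.
  ⇒ x = -sqrt(89)/4 - 5/4 ≈ -3.6085, -5/4 + sqrt(89)/4 ≈ 1.1085

f''(x) = 2*(-4*x^2*(4*x + 5) + (12*x + 5)*(x^2 + 4))/(x^2 + 4)^3
Second-derivative test at each critical point:
  f''(-3.6085) = -0.0651 < 0 → local maximum
  f''(1.1085) = 0.6901 > 0 → local minimum

Critical points: x = -sqrt(89)/4 - 5/4 ≈ -3.6085 (local maximum); x = -5/4 + sqrt(89)/4 ≈ 1.1085 (local minimum)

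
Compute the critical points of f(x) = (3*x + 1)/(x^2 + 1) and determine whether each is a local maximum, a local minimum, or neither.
f'(x) = (-3*x^2 - 2*x + 3)/(x^4 + 2*x^2 + 1)

Solve f'(x) = 0:
  f'(x) = -(3*x^2 + 2*x - 3)/(x^2 + 1)^2; the denominator is positive wherever f is defined, so f'(x) = 0 ⇔ -3*x^2 - 2*x + 3 = 0.
  3*x^2 + 2*x - 3 = 0 has no rational roots; quadratic formula: x = (-2 ± √40)/6.
  ⇒ x = -sqrt(10)/3 - 1/3 ≈ -1.3874, -1/3 + sqrt(10)/3 ≈ 0.7208

f''(x) = 2*(4*x^2*(3*x + 1) - (9*x + 1)*(x^2 + 1))/(x^2 + 1)^3
Second-derivative test at each critical point:
  f''(-1.3874) = 0.7393 > 0 → local minimum
  f''(0.7208) = -2.7393 < 0 → local maximum

Critical points: x = -sqrt(10)/3 - 1/3 ≈ -1.3874 (local minimum); x = -1/3 + sqrt(10)/3 ≈ 0.7208 (local maximum)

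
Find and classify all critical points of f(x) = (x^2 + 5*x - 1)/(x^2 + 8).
f'(x) = (-5*x^2 + 18*x + 40)/(x^4 + 16*x^2 + 64)

Solve f'(x) = 0:
  f'(x) = -(5*x^2 - 18*x - 40)/(x^2 + 8)^2; the denominator is positive wherever f is defined, so f'(x) = 0 ⇔ -5*x^2 + 18*x + 40 = 0.
  5*x^2 - 18*x - 40 = 0 has no rational roots; quadratic formula: x = (18 ± √1124)/10.
  ⇒ x = 9/5 - sqrt(281)/5 ≈ -1.5526, 9/5 + sqrt(281)/5 ≈ 5.1526

f''(x) = 2*(5*x^3 - 27*x^2 - 120*x + 72)/(x^6 + 24*x^4 + 192*x^2 + 512)
Second-derivative test at each critical point:
  f''(-1.5526) = 0.3093 > 0 → local minimum
  f''(5.1526) = -0.0281 < 0 → local maximum

Critical points: x = 9/5 - sqrt(281)/5 ≈ -1.5526 (local minimum); x = 9/5 + sqrt(281)/5 ≈ 5.1526 (local maximum)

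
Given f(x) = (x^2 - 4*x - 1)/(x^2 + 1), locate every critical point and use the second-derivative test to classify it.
f'(x) = 4*(x^2 + x - 1)/(x^4 + 2*x^2 + 1)

Solve f'(x) = 0:
  f'(x) = 4*(x^2 + x - 1)/(x^2 + 1)^2; the denominator is positive wherever f is defined, so f'(x) = 0 ⇔ 4*x^2 + 4*x - 4 = 0.
  Factor: 4*x^2 + 4*x - 4 = 4*(x^2 + x - 1); x^2 + x - 1 = 0 has no rational roots; quadratic formula: x = (-1 ± √5)/2.
  ⇒ x = -sqrt(5)/2 - 1/2 ≈ -1.6180, -1/2 + sqrt(5)/2 ≈ 0.6180

f''(x) = 4*(-2*x^3 - 3*x^2 + 6*x + 1)/(x^6 + 3*x^4 + 3*x^2 + 1)
Second-derivative test at each critical point:
  f''(-1.6180) = -0.6833 < 0 → local maximum
  f''(0.6180) = 4.6833 > 0 → local minimum

Critical points: x = -sqrt(5)/2 - 1/2 ≈ -1.6180 (local maximum); x = -1/2 + sqrt(5)/2 ≈ 0.6180 (local minimum)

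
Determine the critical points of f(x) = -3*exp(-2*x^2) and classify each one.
f'(x) = 12*x*exp(-2*x^2)

Solve f'(x) = 0:
  f'(x) = (12*x)·exp(-2*x^2) and exp(-2*x^2) > 0 for every x, so f'(x) = 0 ⇔ 12*x = 0.
  12*x = 0.
  ⇒ x = 0

f''(x) = 12*(1 - 4*x^2)*exp(-2*x^2)
Second-derivative test at each critical point:
  f''(0) = 12 > 0 → local minimum

Critical points: x = 0 (local minimum)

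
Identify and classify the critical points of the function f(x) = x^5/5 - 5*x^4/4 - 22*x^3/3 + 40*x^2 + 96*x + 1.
f'(x) = x^4 - 5*x^3 - 22*x^2 + 80*x + 96

Solve f'(x) = 0:
  Factor: x^4 - 5*x^3 - 22*x^2 + 80*x + 96 = (x - 6)*(x - 4)*(x + 1)*(x + 4) = 0.
  ⇒ x = -4, -1, 4, 6

f''(x) = 4*x^3 - 15*x^2 - 44*x + 80
Second-derivative test at each critical point:
  f''(-4) = -240 < 0 → local maximum
  f''(-1) = 105 > 0 → local minimum
  f''(4) = -80 < 0 → local maximum
  f''(6) = 140 > 0 → local minimum

Critical points: x = -4 (local maximum); x = -1 (local minimum); x = 4 (local maximum); x = 6 (local minimum)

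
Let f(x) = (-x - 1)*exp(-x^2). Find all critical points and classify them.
f'(x) = (2*x*(x + 1) - 1)*exp(-x^2)

Solve f'(x) = 0:
  f'(x) = (2*x^2 + 2*x - 1)·exp(-x^2) and exp(-x^2) > 0 for every x, so f'(x) = 0 ⇔ 2*x^2 + 2*x - 1 = 0.
  2*x^2 + 2*x - 1 = 0 has no rational roots; quadratic formula: x = (-2 ± √12)/4.
  ⇒ x = -sqrt(3)/2 - 1/2 ≈ -1.3660, -1/2 + sqrt(3)/2 ≈ 0.3660

f''(x) = 2*(-2*x^2*(x + 1) + 3*x + 1)*exp(-x^2)
Second-derivative test at each critical point:
  f''(-1.3660) = -0.5360 < 0 → local maximum
  f''(0.3660) = 3.0297 > 0 → local minimum

Critical points: x = -sqrt(3)/2 - 1/2 ≈ -1.3660 (local maximum); x = -1/2 + sqrt(3)/2 ≈ 0.3660 (local minimum)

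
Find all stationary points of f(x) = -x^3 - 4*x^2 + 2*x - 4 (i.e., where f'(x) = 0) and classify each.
f'(x) = -3*x^2 - 8*x + 2

Solve f'(x) = 0:
  3*x^2 + 8*x - 2 = 0 has no rational roots; quadratic formula: x = (-8 ± √88)/6.
  ⇒ x = -sqrt(22)/3 - 4/3 ≈ -2.8968, -4/3 + sqrt(22)/3 ≈ 0.2301

f''(x) = -6*x - 8
Second-derivative test at each critical point:
  f''(-2.8968) = 9.3808 > 0 → local minimum
  f''(0.2301) = -9.3808 < 0 → local maximum

Critical points: x = -sqrt(22)/3 - 4/3 ≈ -2.8968 (local minimum); x = -4/3 + sqrt(22)/3 ≈ 0.2301 (local maximum)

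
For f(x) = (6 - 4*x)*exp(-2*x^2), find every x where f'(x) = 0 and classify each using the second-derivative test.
f'(x) = 4*(2*x*(2*x - 3) - 1)*exp(-2*x^2)

Solve f'(x) = 0:
  f'(x) = (16*x^2 - 24*x - 4)·exp(-2*x^2) and exp(-2*x^2) > 0 for every x, so f'(x) = 0 ⇔ 16*x^2 - 24*x - 4 = 0.
  Factor: 16*x^2 - 24*x - 4 = 4*(4*x^2 - 6*x - 1); 4*x^2 - 6*x - 1 = 0 has no rational roots; quadratic formula: x = (6 ± √52)/8.
  ⇒ x = 3/4 - sqrt(13)/4 ≈ -0.1514, 3/4 + sqrt(13)/4 ≈ 1.6514

f''(x) = 8*(4*x^2*(3 - 2*x) + 6*x - 3)*exp(-2*x^2)
Second-derivative test at each critical point:
  f''(-0.1514) = -27.5521 < 0 → local maximum
  f''(1.6514) = 0.1234 > 0 → local minimum

Critical points: x = 3/4 - sqrt(13)/4 ≈ -0.1514 (local maximum); x = 3/4 + sqrt(13)/4 ≈ 1.6514 (local minimum)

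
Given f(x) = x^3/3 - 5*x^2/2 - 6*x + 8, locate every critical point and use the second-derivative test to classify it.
f'(x) = x^2 - 5*x - 6

Solve f'(x) = 0:
  Factor: x^2 - 5*x - 6 = (x - 6)*(x + 1) = 0.
  ⇒ x = -1, 6

f''(x) = 2*x - 5
Second-derivative test at each critical point:
  f''(-1) = -7 < 0 → local maximum
  f''(6) = 7 > 0 → local minimum

Critical points: x = -1 (local maximum); x = 6 (local minimum)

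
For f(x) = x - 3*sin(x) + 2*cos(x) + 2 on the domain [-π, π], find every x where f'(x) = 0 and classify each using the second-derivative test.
f'(x) = -2*sin(x) - 3*cos(x) + 1

Solve f'(x) = 0 on [-π, π]:
  f'(x) = 0 ⇔ -2*sin(x) - 3*cos(x) = -1. Write the left side as R·cos(x + φ) with R = √((-3)² + 2²) = sqrt(13), cos φ = -3*sqrt(13)/13, sin φ = 2*sqrt(13)/13; then cos(x + φ) = -sqrt(13)/13. Solve for x and keep the solutions lying in [-π, π].
  ⇒ x = atan((2 - 6*sqrt(3))/(3 + 4*sqrt(3))) ≈ -0.7018, atan((2 + 6*sqrt(3))/(3 - 4*sqrt(3))) + pi ≈ 1.8778

f''(x) = 3*sin(x) - 2*cos(x)
Second-derivative test at each critical point:
  f''(-0.7018) = -3.4641 < 0 → local maximum
  f''(1.8778) = 3.4641 > 0 → local minimum

Critical points: x = atan((2 - 6*sqrt(3))/(3 + 4*sqrt(3))) ≈ -0.7018 (local maximum); x = atan((2 + 6*sqrt(3))/(3 - 4*sqrt(3))) + pi ≈ 1.8778 (local minimum)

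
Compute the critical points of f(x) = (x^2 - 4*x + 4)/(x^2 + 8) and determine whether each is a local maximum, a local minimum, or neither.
f'(x) = 4*(x^2 + 2*x - 8)/(x^4 + 16*x^2 + 64)

Solve f'(x) = 0:
  f'(x) = 4*(x - 2)*(x + 4)/(x^2 + 8)^2; the denominator is positive wherever f is defined, so f'(x) = 0 ⇔ 4*x^2 + 8*x - 32 = 0.
  Factor: 4*x^2 + 8*x - 32 = 4*(x - 2)*(x + 4) = 0.
  ⇒ x = -4, 2

f''(x) = 8*(-x^3 - 3*x^2 + 24*x + 8)/(x^6 + 24*x^4 + 192*x^2 + 512)
Second-derivative test at each critical point:
  f''(-4) = -1/24 < 0 → local maximum
  f''(2) = 1/6 > 0 → local minimum

Critical points: x = -4 (local maximum); x = 2 (local minimum)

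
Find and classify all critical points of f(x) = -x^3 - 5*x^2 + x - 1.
f'(x) = -3*x^2 - 10*x + 1

Solve f'(x) = 0:
  3*x^2 + 10*x - 1 = 0 has no rational roots; quadratic formula: x = (-10 ± √112)/6.
  ⇒ x = -2*sqrt(7)/3 - 5/3 ≈ -3.4305, -5/3 + 2*sqrt(7)/3 ≈ 0.0972

f''(x) = -6*x - 10
Second-derivative test at each critical point:
  f''(-3.4305) = 10.5830 > 0 → local minimum
  f''(0.0972) = -10.5830 < 0 → local maximum

Critical points: x = -2*sqrt(7)/3 - 5/3 ≈ -3.4305 (local minimum); x = -5/3 + 2*sqrt(7)/3 ≈ 0.0972 (local maximum)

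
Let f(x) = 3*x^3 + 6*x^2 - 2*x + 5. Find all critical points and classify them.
f'(x) = 9*x^2 + 12*x - 2

Solve f'(x) = 0:
  9*x^2 + 12*x - 2 = 0 has no rational roots; quadratic formula: x = (-12 ± √216)/18.
  ⇒ x = -sqrt(6)/3 - 2/3 ≈ -1.4832, -2/3 + sqrt(6)/3 ≈ 0.1498

f''(x) = 18*x + 12
Second-derivative test at each critical point:
  f''(-1.4832) = -14.6969 < 0 → local maximum
  f''(0.1498) = 14.6969 > 0 → local minimum

Critical points: x = -sqrt(6)/3 - 2/3 ≈ -1.4832 (local maximum); x = -2/3 + sqrt(6)/3 ≈ 0.1498 (local minimum)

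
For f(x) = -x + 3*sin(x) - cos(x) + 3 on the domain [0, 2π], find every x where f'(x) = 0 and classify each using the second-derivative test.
f'(x) = sin(x) + 3*cos(x) - 1

Solve f'(x) = 0 on [0, 2π]:
  f'(x) = 0 ⇔ sin(x) + 3*cos(x) = 1. Write the left side as R·cos(x + φ) with R = √(3² + (-1)²) = sqrt(10), cos φ = 3*sqrt(10)/10, sin φ = -sqrt(10)/10; then cos(x + φ) = sqrt(10)/10. Solve for x and keep the solutions lying in [0, 2π].
  ⇒ x = pi/2 ≈ 1.5708, -atan(4/3) + 2*pi ≈ 5.3559

f''(x) = -3*sin(x) + cos(x)
Second-derivative test at each critical point:
  f''(1.5708) = -3 < 0 → local maximum
  f''(5.3559) = 3 > 0 → local minimum

Critical points: x = pi/2 ≈ 1.5708 (local maximum); x = -atan(4/3) + 2*pi ≈ 5.3559 (local minimum)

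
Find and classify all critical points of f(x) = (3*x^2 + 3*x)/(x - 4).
f'(x) = 3*(x^2 - 8*x - 4)/(x^2 - 8*x + 16)

Solve f'(x) = 0:
  f'(x) = 3*(x^2 - 8*x - 4)/(x - 4)^2; the denominator is positive wherever f is defined, so f'(x) = 0 ⇔ 3*x^2 - 24*x - 12 = 0.
  Factor: 3*x^2 - 24*x - 12 = 3*(x^2 - 8*x - 4); x^2 - 8*x - 4 = 0 has no rational roots; quadratic formula: x = (8 ± √80)/2.
  ⇒ x = 4 - 2*sqrt(5) ≈ -0.4721, 4 + 2*sqrt(5) ≈ 8.4721

f''(x) = 120/(x^3 - 12*x^2 + 48*x - 64)
Second-derivative test at each critical point:
  f''(-0.4721) = -1.3416 < 0 → local maximum
  f''(8.4721) = 1.3416 > 0 → local minimum

Critical points: x = 4 - 2*sqrt(5) ≈ -0.4721 (local maximum); x = 4 + 2*sqrt(5) ≈ 8.4721 (local minimum)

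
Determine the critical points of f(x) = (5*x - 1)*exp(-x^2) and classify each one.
f'(x) = (-2*x*(5*x - 1) + 5)*exp(-x^2)

Solve f'(x) = 0:
  f'(x) = (-10*x^2 + 2*x + 5)·exp(-x^2) and exp(-x^2) > 0 for every x, so f'(x) = 0 ⇔ -10*x^2 + 2*x + 5 = 0.
  10*x^2 - 2*x - 5 = 0 has no rational roots; quadratic formula: x = (2 ± √204)/20.
  ⇒ x = 1/10 - sqrt(51)/10 ≈ -0.6141, 1/10 + sqrt(51)/10 ≈ 0.8141

f''(x) = 2*(2*x^2*(5*x - 1) - 15*x + 1)*exp(-x^2)
Second-derivative test at each critical point:
  f''(-0.6141) = 9.7952 > 0 → local minimum
  f''(0.8141) = -7.3613 < 0 → local maximum

Critical points: x = 1/10 - sqrt(51)/10 ≈ -0.6141 (local minimum); x = 1/10 + sqrt(51)/10 ≈ 0.8141 (local maximum)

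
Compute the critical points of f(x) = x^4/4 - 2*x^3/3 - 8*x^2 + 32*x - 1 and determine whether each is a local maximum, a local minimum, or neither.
f'(x) = x^3 - 2*x^2 - 16*x + 32

Solve f'(x) = 0:
  Factor: x^3 - 2*x^2 - 16*x + 32 = (x - 4)*(x - 2)*(x + 4) = 0.
  ⇒ x = -4, 2, 4

f''(x) = 3*x^2 - 4*x - 16
Second-derivative test at each critical point:
  f''(-4) = 48 > 0 → local minimum
  f''(2) = -12 < 0 → local maximum
  f''(4) = 16 > 0 → local minimum

Critical points: x = -4 (local minimum); x = 2 (local maximum); x = 4 (local minimum)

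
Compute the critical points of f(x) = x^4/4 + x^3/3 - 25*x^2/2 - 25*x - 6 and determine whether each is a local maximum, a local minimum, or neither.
f'(x) = x^3 + x^2 - 25*x - 25

Solve f'(x) = 0:
  Factor: x^3 + x^2 - 25*x - 25 = (x - 5)*(x + 1)*(x + 5) = 0.
  ⇒ x = -5, -1, 5

f''(x) = 3*x^2 + 2*x - 25
Second-derivative test at each critical point:
  f''(-5) = 40 > 0 → local minimum
  f''(-1) = -24 < 0 → local maximum
  f''(5) = 60 > 0 → local minimum

Critical points: x = -5 (local minimum); x = -1 (local maximum); x = 5 (local minimum)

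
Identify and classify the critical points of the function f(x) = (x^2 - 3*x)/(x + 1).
f'(x) = (x^2 + 2*x - 3)/(x^2 + 2*x + 1)

Solve f'(x) = 0:
  f'(x) = (x - 1)*(x + 3)/(x + 1)^2; the denominator is positive wherever f is defined, so f'(x) = 0 ⇔ x^2 + 2*x - 3 = 0.
  Factor: x^2 + 2*x - 3 = (x - 1)*(x + 3) = 0.
  ⇒ x = -3, 1

f''(x) = 8/(x^3 + 3*x^2 + 3*x + 1)
Second-derivative test at each critical point:
  f''(-3) = -1 < 0 → local maximum
  f''(1) = 1 > 0 → local minimum

Critical points: x = -3 (local maximum); x = 1 (local minimum)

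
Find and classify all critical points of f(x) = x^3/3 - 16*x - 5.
f'(x) = x^2 - 16

Solve f'(x) = 0:
  Factor: x^2 - 16 = (x - 4)*(x + 4) = 0.
  ⇒ x = -4, 4

f''(x) = 2*x
Second-derivative test at each critical point:
  f''(-4) = -8 < 0 → local maximum
  f''(4) = 8 > 0 → local minimum

Critical points: x = -4 (local maximum); x = 4 (local minimum)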